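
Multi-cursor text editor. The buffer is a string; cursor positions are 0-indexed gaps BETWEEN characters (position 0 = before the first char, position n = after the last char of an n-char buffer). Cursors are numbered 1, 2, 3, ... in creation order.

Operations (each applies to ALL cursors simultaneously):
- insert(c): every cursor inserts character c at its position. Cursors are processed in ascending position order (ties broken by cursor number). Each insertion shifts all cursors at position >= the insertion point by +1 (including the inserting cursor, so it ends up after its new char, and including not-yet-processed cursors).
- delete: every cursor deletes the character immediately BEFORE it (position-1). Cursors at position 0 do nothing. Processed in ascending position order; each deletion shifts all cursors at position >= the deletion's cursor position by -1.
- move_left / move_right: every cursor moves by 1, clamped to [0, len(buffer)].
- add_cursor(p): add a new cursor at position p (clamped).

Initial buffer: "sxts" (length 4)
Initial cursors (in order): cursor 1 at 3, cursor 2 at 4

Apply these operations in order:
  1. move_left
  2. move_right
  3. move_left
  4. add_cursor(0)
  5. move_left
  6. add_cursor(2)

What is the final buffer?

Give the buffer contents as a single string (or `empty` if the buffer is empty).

Answer: sxts

Derivation:
After op 1 (move_left): buffer="sxts" (len 4), cursors c1@2 c2@3, authorship ....
After op 2 (move_right): buffer="sxts" (len 4), cursors c1@3 c2@4, authorship ....
After op 3 (move_left): buffer="sxts" (len 4), cursors c1@2 c2@3, authorship ....
After op 4 (add_cursor(0)): buffer="sxts" (len 4), cursors c3@0 c1@2 c2@3, authorship ....
After op 5 (move_left): buffer="sxts" (len 4), cursors c3@0 c1@1 c2@2, authorship ....
After op 6 (add_cursor(2)): buffer="sxts" (len 4), cursors c3@0 c1@1 c2@2 c4@2, authorship ....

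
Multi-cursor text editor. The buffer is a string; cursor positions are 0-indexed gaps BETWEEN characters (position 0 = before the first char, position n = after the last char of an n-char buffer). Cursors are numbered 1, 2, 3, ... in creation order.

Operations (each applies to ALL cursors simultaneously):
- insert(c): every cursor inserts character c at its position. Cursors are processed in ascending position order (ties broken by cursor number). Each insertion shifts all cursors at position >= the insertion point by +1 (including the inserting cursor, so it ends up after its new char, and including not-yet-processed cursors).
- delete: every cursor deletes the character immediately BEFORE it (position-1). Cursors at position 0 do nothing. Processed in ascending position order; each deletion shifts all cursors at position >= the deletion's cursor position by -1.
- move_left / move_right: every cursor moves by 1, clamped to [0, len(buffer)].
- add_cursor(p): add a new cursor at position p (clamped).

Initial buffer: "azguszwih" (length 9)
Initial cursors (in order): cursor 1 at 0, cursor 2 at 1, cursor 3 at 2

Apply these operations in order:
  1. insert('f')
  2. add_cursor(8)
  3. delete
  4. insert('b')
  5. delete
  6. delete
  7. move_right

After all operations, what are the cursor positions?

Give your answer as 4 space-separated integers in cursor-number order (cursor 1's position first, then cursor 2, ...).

Answer: 1 1 1 2

Derivation:
After op 1 (insert('f')): buffer="fafzfguszwih" (len 12), cursors c1@1 c2@3 c3@5, authorship 1.2.3.......
After op 2 (add_cursor(8)): buffer="fafzfguszwih" (len 12), cursors c1@1 c2@3 c3@5 c4@8, authorship 1.2.3.......
After op 3 (delete): buffer="azguzwih" (len 8), cursors c1@0 c2@1 c3@2 c4@4, authorship ........
After op 4 (insert('b')): buffer="babzbgubzwih" (len 12), cursors c1@1 c2@3 c3@5 c4@8, authorship 1.2.3..4....
After op 5 (delete): buffer="azguzwih" (len 8), cursors c1@0 c2@1 c3@2 c4@4, authorship ........
After op 6 (delete): buffer="gzwih" (len 5), cursors c1@0 c2@0 c3@0 c4@1, authorship .....
After op 7 (move_right): buffer="gzwih" (len 5), cursors c1@1 c2@1 c3@1 c4@2, authorship .....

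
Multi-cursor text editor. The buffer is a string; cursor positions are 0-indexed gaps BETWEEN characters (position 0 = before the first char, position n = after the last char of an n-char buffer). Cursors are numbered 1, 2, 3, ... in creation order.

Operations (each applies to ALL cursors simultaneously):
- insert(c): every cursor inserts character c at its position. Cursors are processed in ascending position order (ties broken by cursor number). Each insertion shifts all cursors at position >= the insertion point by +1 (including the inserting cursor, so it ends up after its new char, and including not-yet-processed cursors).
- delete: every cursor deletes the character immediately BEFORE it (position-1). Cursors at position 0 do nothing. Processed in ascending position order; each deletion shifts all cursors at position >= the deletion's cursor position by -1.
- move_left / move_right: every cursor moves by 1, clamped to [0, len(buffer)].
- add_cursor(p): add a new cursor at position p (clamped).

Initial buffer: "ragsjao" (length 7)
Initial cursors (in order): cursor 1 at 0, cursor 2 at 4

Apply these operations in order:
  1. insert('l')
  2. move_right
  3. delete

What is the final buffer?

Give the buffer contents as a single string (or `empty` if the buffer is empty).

After op 1 (insert('l')): buffer="lragsljao" (len 9), cursors c1@1 c2@6, authorship 1....2...
After op 2 (move_right): buffer="lragsljao" (len 9), cursors c1@2 c2@7, authorship 1....2...
After op 3 (delete): buffer="lagslao" (len 7), cursors c1@1 c2@5, authorship 1...2..

Answer: lagslao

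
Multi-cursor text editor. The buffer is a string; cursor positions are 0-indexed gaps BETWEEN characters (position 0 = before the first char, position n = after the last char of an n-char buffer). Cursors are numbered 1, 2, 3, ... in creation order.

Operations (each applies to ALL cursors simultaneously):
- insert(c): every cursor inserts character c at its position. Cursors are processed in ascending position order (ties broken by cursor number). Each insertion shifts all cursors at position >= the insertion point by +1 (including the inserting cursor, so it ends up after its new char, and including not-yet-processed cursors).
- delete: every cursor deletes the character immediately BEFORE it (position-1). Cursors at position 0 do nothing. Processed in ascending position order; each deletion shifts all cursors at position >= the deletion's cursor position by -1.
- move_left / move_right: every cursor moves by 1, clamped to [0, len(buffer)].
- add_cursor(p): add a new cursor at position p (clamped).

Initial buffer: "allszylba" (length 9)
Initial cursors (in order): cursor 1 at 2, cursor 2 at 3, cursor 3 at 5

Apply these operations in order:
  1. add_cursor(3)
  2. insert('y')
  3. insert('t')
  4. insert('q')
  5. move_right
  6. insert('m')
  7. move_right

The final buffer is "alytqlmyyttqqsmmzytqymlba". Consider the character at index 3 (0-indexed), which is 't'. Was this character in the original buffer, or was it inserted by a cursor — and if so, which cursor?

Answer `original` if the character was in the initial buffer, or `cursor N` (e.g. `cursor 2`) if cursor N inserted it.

Answer: cursor 1

Derivation:
After op 1 (add_cursor(3)): buffer="allszylba" (len 9), cursors c1@2 c2@3 c4@3 c3@5, authorship .........
After op 2 (insert('y')): buffer="alylyyszyylba" (len 13), cursors c1@3 c2@6 c4@6 c3@9, authorship ..1.24..3....
After op 3 (insert('t')): buffer="alytlyyttszytylba" (len 17), cursors c1@4 c2@9 c4@9 c3@13, authorship ..11.2424..33....
After op 4 (insert('q')): buffer="alytqlyyttqqszytqylba" (len 21), cursors c1@5 c2@12 c4@12 c3@17, authorship ..111.242424..333....
After op 5 (move_right): buffer="alytqlyyttqqszytqylba" (len 21), cursors c1@6 c2@13 c4@13 c3@18, authorship ..111.242424..333....
After op 6 (insert('m')): buffer="alytqlmyyttqqsmmzytqymlba" (len 25), cursors c1@7 c2@16 c4@16 c3@22, authorship ..111.1242424.24.333.3...
After op 7 (move_right): buffer="alytqlmyyttqqsmmzytqymlba" (len 25), cursors c1@8 c2@17 c4@17 c3@23, authorship ..111.1242424.24.333.3...
Authorship (.=original, N=cursor N): . . 1 1 1 . 1 2 4 2 4 2 4 . 2 4 . 3 3 3 . 3 . . .
Index 3: author = 1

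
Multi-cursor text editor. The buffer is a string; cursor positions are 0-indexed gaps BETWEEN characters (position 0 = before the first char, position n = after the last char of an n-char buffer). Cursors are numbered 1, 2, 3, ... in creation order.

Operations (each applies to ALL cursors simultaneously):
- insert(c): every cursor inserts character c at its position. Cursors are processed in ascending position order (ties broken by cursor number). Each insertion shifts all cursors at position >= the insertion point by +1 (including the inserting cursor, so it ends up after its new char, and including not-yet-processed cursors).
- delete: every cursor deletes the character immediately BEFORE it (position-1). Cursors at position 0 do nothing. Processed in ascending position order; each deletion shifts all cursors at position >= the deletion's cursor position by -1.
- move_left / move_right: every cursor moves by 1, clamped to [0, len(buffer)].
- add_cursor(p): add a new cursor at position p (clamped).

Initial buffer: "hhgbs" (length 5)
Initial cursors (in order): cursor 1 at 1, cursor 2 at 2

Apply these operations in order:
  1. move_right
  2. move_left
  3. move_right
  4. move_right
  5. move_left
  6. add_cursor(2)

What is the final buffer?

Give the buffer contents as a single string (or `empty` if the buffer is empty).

After op 1 (move_right): buffer="hhgbs" (len 5), cursors c1@2 c2@3, authorship .....
After op 2 (move_left): buffer="hhgbs" (len 5), cursors c1@1 c2@2, authorship .....
After op 3 (move_right): buffer="hhgbs" (len 5), cursors c1@2 c2@3, authorship .....
After op 4 (move_right): buffer="hhgbs" (len 5), cursors c1@3 c2@4, authorship .....
After op 5 (move_left): buffer="hhgbs" (len 5), cursors c1@2 c2@3, authorship .....
After op 6 (add_cursor(2)): buffer="hhgbs" (len 5), cursors c1@2 c3@2 c2@3, authorship .....

Answer: hhgbs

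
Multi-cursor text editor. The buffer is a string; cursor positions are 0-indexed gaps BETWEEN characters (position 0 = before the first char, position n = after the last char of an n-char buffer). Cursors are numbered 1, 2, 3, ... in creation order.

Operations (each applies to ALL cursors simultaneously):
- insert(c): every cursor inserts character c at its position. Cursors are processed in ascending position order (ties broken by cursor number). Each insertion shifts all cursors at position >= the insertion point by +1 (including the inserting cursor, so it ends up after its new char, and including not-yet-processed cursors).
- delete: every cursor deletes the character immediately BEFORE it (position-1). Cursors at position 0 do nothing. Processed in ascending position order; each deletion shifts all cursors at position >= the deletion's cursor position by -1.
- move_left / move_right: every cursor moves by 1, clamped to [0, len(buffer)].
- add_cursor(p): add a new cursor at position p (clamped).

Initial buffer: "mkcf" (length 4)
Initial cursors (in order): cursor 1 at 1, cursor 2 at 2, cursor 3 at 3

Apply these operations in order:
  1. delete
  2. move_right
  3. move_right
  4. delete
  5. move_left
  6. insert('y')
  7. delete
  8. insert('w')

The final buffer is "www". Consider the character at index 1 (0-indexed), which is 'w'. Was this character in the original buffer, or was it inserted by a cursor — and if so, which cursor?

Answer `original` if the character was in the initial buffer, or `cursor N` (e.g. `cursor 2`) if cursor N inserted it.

After op 1 (delete): buffer="f" (len 1), cursors c1@0 c2@0 c3@0, authorship .
After op 2 (move_right): buffer="f" (len 1), cursors c1@1 c2@1 c3@1, authorship .
After op 3 (move_right): buffer="f" (len 1), cursors c1@1 c2@1 c3@1, authorship .
After op 4 (delete): buffer="" (len 0), cursors c1@0 c2@0 c3@0, authorship 
After op 5 (move_left): buffer="" (len 0), cursors c1@0 c2@0 c3@0, authorship 
After op 6 (insert('y')): buffer="yyy" (len 3), cursors c1@3 c2@3 c3@3, authorship 123
After op 7 (delete): buffer="" (len 0), cursors c1@0 c2@0 c3@0, authorship 
After op 8 (insert('w')): buffer="www" (len 3), cursors c1@3 c2@3 c3@3, authorship 123
Authorship (.=original, N=cursor N): 1 2 3
Index 1: author = 2

Answer: cursor 2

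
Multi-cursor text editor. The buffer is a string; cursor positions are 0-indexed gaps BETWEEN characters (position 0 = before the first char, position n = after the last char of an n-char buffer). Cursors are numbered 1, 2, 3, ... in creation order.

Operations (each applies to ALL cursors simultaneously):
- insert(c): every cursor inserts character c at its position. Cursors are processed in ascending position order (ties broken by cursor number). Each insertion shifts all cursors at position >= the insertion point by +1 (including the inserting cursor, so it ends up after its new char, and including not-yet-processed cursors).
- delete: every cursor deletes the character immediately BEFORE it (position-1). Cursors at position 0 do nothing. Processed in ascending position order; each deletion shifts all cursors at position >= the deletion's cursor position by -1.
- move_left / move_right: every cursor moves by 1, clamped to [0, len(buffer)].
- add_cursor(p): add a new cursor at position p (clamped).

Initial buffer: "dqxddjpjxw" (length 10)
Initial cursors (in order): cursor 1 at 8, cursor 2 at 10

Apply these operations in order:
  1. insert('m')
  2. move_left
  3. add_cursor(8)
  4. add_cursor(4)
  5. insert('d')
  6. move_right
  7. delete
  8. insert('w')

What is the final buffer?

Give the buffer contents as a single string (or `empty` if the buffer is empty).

Answer: dqxddwjpjdwwxwdw

Derivation:
After op 1 (insert('m')): buffer="dqxddjpjmxwm" (len 12), cursors c1@9 c2@12, authorship ........1..2
After op 2 (move_left): buffer="dqxddjpjmxwm" (len 12), cursors c1@8 c2@11, authorship ........1..2
After op 3 (add_cursor(8)): buffer="dqxddjpjmxwm" (len 12), cursors c1@8 c3@8 c2@11, authorship ........1..2
After op 4 (add_cursor(4)): buffer="dqxddjpjmxwm" (len 12), cursors c4@4 c1@8 c3@8 c2@11, authorship ........1..2
After op 5 (insert('d')): buffer="dqxdddjpjddmxwdm" (len 16), cursors c4@5 c1@11 c3@11 c2@15, authorship ....4....131..22
After op 6 (move_right): buffer="dqxdddjpjddmxwdm" (len 16), cursors c4@6 c1@12 c3@12 c2@16, authorship ....4....131..22
After op 7 (delete): buffer="dqxddjpjdxwd" (len 12), cursors c4@5 c1@9 c3@9 c2@12, authorship ....4...1..2
After op 8 (insert('w')): buffer="dqxddwjpjdwwxwdw" (len 16), cursors c4@6 c1@12 c3@12 c2@16, authorship ....44...113..22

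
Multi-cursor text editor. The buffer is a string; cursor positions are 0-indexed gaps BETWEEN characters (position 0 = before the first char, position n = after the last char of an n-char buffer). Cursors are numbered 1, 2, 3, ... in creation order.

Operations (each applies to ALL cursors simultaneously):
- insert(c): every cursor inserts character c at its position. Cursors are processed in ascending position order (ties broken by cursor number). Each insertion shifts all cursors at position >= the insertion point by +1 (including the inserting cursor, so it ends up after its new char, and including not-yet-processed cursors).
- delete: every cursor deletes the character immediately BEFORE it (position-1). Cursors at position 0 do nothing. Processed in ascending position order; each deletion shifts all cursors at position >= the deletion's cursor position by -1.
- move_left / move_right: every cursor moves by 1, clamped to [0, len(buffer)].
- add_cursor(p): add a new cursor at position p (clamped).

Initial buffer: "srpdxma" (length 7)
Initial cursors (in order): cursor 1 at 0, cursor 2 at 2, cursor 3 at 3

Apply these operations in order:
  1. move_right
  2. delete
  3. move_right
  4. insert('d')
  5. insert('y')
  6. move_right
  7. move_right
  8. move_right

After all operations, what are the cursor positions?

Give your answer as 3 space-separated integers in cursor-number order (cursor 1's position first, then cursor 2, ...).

Answer: 6 10 10

Derivation:
After op 1 (move_right): buffer="srpdxma" (len 7), cursors c1@1 c2@3 c3@4, authorship .......
After op 2 (delete): buffer="rxma" (len 4), cursors c1@0 c2@1 c3@1, authorship ....
After op 3 (move_right): buffer="rxma" (len 4), cursors c1@1 c2@2 c3@2, authorship ....
After op 4 (insert('d')): buffer="rdxddma" (len 7), cursors c1@2 c2@5 c3@5, authorship .1.23..
After op 5 (insert('y')): buffer="rdyxddyyma" (len 10), cursors c1@3 c2@8 c3@8, authorship .11.2323..
After op 6 (move_right): buffer="rdyxddyyma" (len 10), cursors c1@4 c2@9 c3@9, authorship .11.2323..
After op 7 (move_right): buffer="rdyxddyyma" (len 10), cursors c1@5 c2@10 c3@10, authorship .11.2323..
After op 8 (move_right): buffer="rdyxddyyma" (len 10), cursors c1@6 c2@10 c3@10, authorship .11.2323..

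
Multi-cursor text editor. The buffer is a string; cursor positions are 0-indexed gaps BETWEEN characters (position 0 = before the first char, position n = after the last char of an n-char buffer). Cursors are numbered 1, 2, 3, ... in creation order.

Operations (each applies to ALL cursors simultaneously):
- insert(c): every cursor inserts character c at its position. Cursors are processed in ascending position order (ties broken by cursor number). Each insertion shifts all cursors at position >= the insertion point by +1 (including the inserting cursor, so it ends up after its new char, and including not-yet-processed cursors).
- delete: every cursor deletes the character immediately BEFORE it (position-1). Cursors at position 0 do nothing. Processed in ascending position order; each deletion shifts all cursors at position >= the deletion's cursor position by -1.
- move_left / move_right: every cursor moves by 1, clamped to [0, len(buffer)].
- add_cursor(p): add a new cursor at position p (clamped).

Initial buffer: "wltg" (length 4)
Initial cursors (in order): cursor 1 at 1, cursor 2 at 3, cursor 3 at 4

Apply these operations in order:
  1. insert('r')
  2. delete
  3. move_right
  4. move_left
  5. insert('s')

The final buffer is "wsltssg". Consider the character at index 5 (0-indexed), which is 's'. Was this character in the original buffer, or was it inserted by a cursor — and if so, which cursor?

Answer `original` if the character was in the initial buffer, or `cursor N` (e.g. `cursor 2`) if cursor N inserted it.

Answer: cursor 3

Derivation:
After op 1 (insert('r')): buffer="wrltrgr" (len 7), cursors c1@2 c2@5 c3@7, authorship .1..2.3
After op 2 (delete): buffer="wltg" (len 4), cursors c1@1 c2@3 c3@4, authorship ....
After op 3 (move_right): buffer="wltg" (len 4), cursors c1@2 c2@4 c3@4, authorship ....
After op 4 (move_left): buffer="wltg" (len 4), cursors c1@1 c2@3 c3@3, authorship ....
After op 5 (insert('s')): buffer="wsltssg" (len 7), cursors c1@2 c2@6 c3@6, authorship .1..23.
Authorship (.=original, N=cursor N): . 1 . . 2 3 .
Index 5: author = 3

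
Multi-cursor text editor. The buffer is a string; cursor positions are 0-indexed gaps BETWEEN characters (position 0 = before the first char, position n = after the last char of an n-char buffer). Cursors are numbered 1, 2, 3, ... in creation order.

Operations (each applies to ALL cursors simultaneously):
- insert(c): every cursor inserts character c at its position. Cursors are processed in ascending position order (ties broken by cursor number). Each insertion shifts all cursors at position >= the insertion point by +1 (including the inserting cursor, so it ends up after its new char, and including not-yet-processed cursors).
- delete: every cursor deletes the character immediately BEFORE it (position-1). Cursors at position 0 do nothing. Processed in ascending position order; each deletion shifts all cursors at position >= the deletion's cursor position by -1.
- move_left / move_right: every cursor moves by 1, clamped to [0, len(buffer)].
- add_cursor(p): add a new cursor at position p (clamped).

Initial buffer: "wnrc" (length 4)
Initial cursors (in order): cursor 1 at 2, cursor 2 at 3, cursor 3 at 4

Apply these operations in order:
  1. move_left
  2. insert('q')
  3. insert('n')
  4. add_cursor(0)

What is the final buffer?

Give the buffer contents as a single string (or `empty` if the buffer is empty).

Answer: wqnnqnrqnc

Derivation:
After op 1 (move_left): buffer="wnrc" (len 4), cursors c1@1 c2@2 c3@3, authorship ....
After op 2 (insert('q')): buffer="wqnqrqc" (len 7), cursors c1@2 c2@4 c3@6, authorship .1.2.3.
After op 3 (insert('n')): buffer="wqnnqnrqnc" (len 10), cursors c1@3 c2@6 c3@9, authorship .11.22.33.
After op 4 (add_cursor(0)): buffer="wqnnqnrqnc" (len 10), cursors c4@0 c1@3 c2@6 c3@9, authorship .11.22.33.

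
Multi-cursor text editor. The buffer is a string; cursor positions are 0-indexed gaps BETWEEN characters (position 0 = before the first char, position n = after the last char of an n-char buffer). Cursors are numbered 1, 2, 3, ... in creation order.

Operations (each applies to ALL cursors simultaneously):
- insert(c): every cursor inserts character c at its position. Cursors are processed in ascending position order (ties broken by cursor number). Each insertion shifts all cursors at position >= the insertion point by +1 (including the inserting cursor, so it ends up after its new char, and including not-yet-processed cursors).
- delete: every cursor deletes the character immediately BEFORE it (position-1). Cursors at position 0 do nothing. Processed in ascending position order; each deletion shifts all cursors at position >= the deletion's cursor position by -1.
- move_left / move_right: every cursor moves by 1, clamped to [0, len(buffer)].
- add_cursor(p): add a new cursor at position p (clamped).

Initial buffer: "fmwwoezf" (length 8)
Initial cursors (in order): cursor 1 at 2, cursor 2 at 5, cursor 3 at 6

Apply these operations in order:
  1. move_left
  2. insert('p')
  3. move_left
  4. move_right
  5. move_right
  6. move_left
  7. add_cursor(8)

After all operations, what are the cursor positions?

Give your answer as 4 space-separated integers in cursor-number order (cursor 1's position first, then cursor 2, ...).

After op 1 (move_left): buffer="fmwwoezf" (len 8), cursors c1@1 c2@4 c3@5, authorship ........
After op 2 (insert('p')): buffer="fpmwwpopezf" (len 11), cursors c1@2 c2@6 c3@8, authorship .1...2.3...
After op 3 (move_left): buffer="fpmwwpopezf" (len 11), cursors c1@1 c2@5 c3@7, authorship .1...2.3...
After op 4 (move_right): buffer="fpmwwpopezf" (len 11), cursors c1@2 c2@6 c3@8, authorship .1...2.3...
After op 5 (move_right): buffer="fpmwwpopezf" (len 11), cursors c1@3 c2@7 c3@9, authorship .1...2.3...
After op 6 (move_left): buffer="fpmwwpopezf" (len 11), cursors c1@2 c2@6 c3@8, authorship .1...2.3...
After op 7 (add_cursor(8)): buffer="fpmwwpopezf" (len 11), cursors c1@2 c2@6 c3@8 c4@8, authorship .1...2.3...

Answer: 2 6 8 8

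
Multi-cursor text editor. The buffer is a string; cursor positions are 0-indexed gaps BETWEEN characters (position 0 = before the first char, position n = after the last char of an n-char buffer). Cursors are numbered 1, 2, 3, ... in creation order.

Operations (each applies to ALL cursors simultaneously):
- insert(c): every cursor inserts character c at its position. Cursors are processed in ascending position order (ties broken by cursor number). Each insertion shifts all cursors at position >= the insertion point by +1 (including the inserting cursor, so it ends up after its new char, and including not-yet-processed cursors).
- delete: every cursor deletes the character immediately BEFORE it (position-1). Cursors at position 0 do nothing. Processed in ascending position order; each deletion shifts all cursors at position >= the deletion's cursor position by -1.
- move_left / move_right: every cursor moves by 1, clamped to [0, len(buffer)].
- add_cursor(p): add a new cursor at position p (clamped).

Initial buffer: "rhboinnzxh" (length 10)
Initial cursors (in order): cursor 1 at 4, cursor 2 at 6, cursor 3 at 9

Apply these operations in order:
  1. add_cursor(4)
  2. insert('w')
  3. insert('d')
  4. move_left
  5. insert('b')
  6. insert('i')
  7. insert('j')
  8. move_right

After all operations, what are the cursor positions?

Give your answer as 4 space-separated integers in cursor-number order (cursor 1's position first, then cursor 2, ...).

Answer: 14 21 29 14

Derivation:
After op 1 (add_cursor(4)): buffer="rhboinnzxh" (len 10), cursors c1@4 c4@4 c2@6 c3@9, authorship ..........
After op 2 (insert('w')): buffer="rhbowwinwnzxwh" (len 14), cursors c1@6 c4@6 c2@9 c3@13, authorship ....14..2...3.
After op 3 (insert('d')): buffer="rhbowwddinwdnzxwdh" (len 18), cursors c1@8 c4@8 c2@12 c3@17, authorship ....1414..22...33.
After op 4 (move_left): buffer="rhbowwddinwdnzxwdh" (len 18), cursors c1@7 c4@7 c2@11 c3@16, authorship ....1414..22...33.
After op 5 (insert('b')): buffer="rhbowwdbbdinwbdnzxwbdh" (len 22), cursors c1@9 c4@9 c2@14 c3@20, authorship ....141144..222...333.
After op 6 (insert('i')): buffer="rhbowwdbbiidinwbidnzxwbidh" (len 26), cursors c1@11 c4@11 c2@17 c3@24, authorship ....14114144..2222...3333.
After op 7 (insert('j')): buffer="rhbowwdbbiijjdinwbijdnzxwbijdh" (len 30), cursors c1@13 c4@13 c2@20 c3@28, authorship ....1411414144..22222...33333.
After op 8 (move_right): buffer="rhbowwdbbiijjdinwbijdnzxwbijdh" (len 30), cursors c1@14 c4@14 c2@21 c3@29, authorship ....1411414144..22222...33333.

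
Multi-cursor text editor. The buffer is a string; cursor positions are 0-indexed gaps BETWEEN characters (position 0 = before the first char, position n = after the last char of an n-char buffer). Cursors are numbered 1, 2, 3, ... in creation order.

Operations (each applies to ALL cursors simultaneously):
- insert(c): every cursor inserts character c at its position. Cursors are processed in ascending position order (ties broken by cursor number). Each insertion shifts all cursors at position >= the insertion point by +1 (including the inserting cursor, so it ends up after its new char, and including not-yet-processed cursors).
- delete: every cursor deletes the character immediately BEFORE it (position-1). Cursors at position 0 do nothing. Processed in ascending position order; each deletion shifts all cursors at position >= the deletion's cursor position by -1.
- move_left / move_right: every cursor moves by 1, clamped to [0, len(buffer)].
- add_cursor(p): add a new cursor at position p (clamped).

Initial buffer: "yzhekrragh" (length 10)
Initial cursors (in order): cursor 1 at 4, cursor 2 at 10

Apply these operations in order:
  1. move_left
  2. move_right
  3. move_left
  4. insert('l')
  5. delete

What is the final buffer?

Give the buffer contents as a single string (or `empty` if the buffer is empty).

Answer: yzhekrragh

Derivation:
After op 1 (move_left): buffer="yzhekrragh" (len 10), cursors c1@3 c2@9, authorship ..........
After op 2 (move_right): buffer="yzhekrragh" (len 10), cursors c1@4 c2@10, authorship ..........
After op 3 (move_left): buffer="yzhekrragh" (len 10), cursors c1@3 c2@9, authorship ..........
After op 4 (insert('l')): buffer="yzhlekrraglh" (len 12), cursors c1@4 c2@11, authorship ...1......2.
After op 5 (delete): buffer="yzhekrragh" (len 10), cursors c1@3 c2@9, authorship ..........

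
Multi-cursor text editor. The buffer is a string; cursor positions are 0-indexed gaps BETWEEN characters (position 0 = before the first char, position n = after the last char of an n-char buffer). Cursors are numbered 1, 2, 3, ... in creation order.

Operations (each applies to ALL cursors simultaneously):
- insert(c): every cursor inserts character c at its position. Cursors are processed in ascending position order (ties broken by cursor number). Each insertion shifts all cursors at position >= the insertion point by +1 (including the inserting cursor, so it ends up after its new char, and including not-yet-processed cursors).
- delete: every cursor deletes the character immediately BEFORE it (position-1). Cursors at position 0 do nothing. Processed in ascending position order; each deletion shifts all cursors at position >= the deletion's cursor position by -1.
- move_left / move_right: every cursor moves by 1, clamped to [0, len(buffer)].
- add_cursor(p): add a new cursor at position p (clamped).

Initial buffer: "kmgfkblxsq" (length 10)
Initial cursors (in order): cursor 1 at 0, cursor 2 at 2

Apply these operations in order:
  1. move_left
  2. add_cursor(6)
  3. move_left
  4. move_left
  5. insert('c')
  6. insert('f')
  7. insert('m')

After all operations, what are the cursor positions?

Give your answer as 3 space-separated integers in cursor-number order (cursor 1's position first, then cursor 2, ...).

After op 1 (move_left): buffer="kmgfkblxsq" (len 10), cursors c1@0 c2@1, authorship ..........
After op 2 (add_cursor(6)): buffer="kmgfkblxsq" (len 10), cursors c1@0 c2@1 c3@6, authorship ..........
After op 3 (move_left): buffer="kmgfkblxsq" (len 10), cursors c1@0 c2@0 c3@5, authorship ..........
After op 4 (move_left): buffer="kmgfkblxsq" (len 10), cursors c1@0 c2@0 c3@4, authorship ..........
After op 5 (insert('c')): buffer="cckmgfckblxsq" (len 13), cursors c1@2 c2@2 c3@7, authorship 12....3......
After op 6 (insert('f')): buffer="ccffkmgfcfkblxsq" (len 16), cursors c1@4 c2@4 c3@10, authorship 1212....33......
After op 7 (insert('m')): buffer="ccffmmkmgfcfmkblxsq" (len 19), cursors c1@6 c2@6 c3@13, authorship 121212....333......

Answer: 6 6 13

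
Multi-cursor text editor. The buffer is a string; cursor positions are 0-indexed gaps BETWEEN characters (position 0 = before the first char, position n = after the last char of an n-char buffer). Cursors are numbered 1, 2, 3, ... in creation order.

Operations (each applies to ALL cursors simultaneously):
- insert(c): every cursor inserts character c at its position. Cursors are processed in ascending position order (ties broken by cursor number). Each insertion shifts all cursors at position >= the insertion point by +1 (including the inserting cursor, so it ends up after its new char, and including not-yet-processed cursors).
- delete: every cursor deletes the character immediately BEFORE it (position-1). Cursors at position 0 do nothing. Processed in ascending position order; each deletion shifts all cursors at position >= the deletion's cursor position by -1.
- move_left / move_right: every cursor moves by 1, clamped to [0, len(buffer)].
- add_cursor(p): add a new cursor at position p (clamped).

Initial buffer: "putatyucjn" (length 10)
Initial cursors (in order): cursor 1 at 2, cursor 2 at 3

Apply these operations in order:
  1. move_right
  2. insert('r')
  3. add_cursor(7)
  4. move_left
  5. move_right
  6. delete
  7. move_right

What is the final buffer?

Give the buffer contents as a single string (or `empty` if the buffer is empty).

Answer: putayucjn

Derivation:
After op 1 (move_right): buffer="putatyucjn" (len 10), cursors c1@3 c2@4, authorship ..........
After op 2 (insert('r')): buffer="putrartyucjn" (len 12), cursors c1@4 c2@6, authorship ...1.2......
After op 3 (add_cursor(7)): buffer="putrartyucjn" (len 12), cursors c1@4 c2@6 c3@7, authorship ...1.2......
After op 4 (move_left): buffer="putrartyucjn" (len 12), cursors c1@3 c2@5 c3@6, authorship ...1.2......
After op 5 (move_right): buffer="putrartyucjn" (len 12), cursors c1@4 c2@6 c3@7, authorship ...1.2......
After op 6 (delete): buffer="putayucjn" (len 9), cursors c1@3 c2@4 c3@4, authorship .........
After op 7 (move_right): buffer="putayucjn" (len 9), cursors c1@4 c2@5 c3@5, authorship .........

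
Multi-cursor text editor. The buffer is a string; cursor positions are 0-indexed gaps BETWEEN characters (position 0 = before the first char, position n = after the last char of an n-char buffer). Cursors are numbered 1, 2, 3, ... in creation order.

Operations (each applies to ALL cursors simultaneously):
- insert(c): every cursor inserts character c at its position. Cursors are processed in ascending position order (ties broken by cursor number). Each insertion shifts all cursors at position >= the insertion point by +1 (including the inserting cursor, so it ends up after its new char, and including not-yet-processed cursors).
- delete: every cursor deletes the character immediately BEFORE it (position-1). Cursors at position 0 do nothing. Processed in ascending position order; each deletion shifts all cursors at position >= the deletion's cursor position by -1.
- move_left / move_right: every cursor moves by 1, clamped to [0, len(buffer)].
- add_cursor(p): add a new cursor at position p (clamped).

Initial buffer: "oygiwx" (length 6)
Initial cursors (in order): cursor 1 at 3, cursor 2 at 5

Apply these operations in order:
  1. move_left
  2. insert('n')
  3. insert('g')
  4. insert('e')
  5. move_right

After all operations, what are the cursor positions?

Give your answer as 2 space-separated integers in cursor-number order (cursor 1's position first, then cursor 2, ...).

After op 1 (move_left): buffer="oygiwx" (len 6), cursors c1@2 c2@4, authorship ......
After op 2 (insert('n')): buffer="oynginwx" (len 8), cursors c1@3 c2@6, authorship ..1..2..
After op 3 (insert('g')): buffer="oynggingwx" (len 10), cursors c1@4 c2@8, authorship ..11..22..
After op 4 (insert('e')): buffer="oyngegingewx" (len 12), cursors c1@5 c2@10, authorship ..111..222..
After op 5 (move_right): buffer="oyngegingewx" (len 12), cursors c1@6 c2@11, authorship ..111..222..

Answer: 6 11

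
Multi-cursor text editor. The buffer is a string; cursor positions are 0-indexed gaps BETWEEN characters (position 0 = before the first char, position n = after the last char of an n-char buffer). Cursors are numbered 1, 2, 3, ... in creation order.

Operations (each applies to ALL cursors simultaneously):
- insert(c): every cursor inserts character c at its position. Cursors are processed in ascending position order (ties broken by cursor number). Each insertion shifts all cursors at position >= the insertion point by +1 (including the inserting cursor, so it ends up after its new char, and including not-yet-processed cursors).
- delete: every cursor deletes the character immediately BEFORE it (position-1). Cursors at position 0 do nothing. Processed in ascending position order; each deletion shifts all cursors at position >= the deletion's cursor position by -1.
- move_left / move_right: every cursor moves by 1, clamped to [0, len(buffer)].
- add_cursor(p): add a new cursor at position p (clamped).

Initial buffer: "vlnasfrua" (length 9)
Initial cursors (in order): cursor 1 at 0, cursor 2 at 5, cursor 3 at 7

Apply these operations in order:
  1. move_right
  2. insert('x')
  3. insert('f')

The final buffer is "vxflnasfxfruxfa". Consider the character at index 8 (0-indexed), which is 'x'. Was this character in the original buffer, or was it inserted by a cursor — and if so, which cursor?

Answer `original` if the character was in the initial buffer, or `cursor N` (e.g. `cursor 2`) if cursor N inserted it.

After op 1 (move_right): buffer="vlnasfrua" (len 9), cursors c1@1 c2@6 c3@8, authorship .........
After op 2 (insert('x')): buffer="vxlnasfxruxa" (len 12), cursors c1@2 c2@8 c3@11, authorship .1.....2..3.
After op 3 (insert('f')): buffer="vxflnasfxfruxfa" (len 15), cursors c1@3 c2@10 c3@14, authorship .11.....22..33.
Authorship (.=original, N=cursor N): . 1 1 . . . . . 2 2 . . 3 3 .
Index 8: author = 2

Answer: cursor 2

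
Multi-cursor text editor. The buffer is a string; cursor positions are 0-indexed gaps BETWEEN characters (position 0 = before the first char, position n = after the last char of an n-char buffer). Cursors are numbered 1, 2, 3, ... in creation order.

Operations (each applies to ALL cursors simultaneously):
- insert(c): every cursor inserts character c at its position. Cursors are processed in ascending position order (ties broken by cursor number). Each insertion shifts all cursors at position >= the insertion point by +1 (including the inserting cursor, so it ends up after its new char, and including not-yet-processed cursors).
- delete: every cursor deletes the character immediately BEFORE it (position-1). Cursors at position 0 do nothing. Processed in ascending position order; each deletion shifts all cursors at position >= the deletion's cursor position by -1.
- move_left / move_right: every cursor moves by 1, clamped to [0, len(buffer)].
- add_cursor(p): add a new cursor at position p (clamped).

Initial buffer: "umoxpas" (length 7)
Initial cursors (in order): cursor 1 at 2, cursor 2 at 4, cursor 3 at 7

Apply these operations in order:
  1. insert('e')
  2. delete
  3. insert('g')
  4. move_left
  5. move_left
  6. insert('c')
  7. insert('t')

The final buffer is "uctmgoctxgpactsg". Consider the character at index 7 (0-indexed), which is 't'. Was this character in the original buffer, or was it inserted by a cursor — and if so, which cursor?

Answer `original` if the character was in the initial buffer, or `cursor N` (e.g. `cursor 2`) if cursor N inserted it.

Answer: cursor 2

Derivation:
After op 1 (insert('e')): buffer="umeoxepase" (len 10), cursors c1@3 c2@6 c3@10, authorship ..1..2...3
After op 2 (delete): buffer="umoxpas" (len 7), cursors c1@2 c2@4 c3@7, authorship .......
After op 3 (insert('g')): buffer="umgoxgpasg" (len 10), cursors c1@3 c2@6 c3@10, authorship ..1..2...3
After op 4 (move_left): buffer="umgoxgpasg" (len 10), cursors c1@2 c2@5 c3@9, authorship ..1..2...3
After op 5 (move_left): buffer="umgoxgpasg" (len 10), cursors c1@1 c2@4 c3@8, authorship ..1..2...3
After op 6 (insert('c')): buffer="ucmgocxgpacsg" (len 13), cursors c1@2 c2@6 c3@11, authorship .1.1.2.2..3.3
After op 7 (insert('t')): buffer="uctmgoctxgpactsg" (len 16), cursors c1@3 c2@8 c3@14, authorship .11.1.22.2..33.3
Authorship (.=original, N=cursor N): . 1 1 . 1 . 2 2 . 2 . . 3 3 . 3
Index 7: author = 2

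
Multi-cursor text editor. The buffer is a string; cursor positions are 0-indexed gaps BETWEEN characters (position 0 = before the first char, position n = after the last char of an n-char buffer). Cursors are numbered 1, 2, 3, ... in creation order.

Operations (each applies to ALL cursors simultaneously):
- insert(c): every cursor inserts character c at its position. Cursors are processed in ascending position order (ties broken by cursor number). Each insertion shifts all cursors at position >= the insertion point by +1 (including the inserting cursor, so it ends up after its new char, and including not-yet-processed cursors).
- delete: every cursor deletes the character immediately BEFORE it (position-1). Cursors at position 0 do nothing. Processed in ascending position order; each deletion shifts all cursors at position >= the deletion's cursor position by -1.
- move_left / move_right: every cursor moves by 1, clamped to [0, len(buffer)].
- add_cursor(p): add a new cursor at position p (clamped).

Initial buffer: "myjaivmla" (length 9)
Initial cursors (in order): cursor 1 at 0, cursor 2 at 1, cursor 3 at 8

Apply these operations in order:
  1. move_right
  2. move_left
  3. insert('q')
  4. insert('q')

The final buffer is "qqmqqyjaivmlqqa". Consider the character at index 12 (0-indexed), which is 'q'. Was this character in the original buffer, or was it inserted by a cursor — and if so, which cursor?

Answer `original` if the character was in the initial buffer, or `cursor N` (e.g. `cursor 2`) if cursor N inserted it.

After op 1 (move_right): buffer="myjaivmla" (len 9), cursors c1@1 c2@2 c3@9, authorship .........
After op 2 (move_left): buffer="myjaivmla" (len 9), cursors c1@0 c2@1 c3@8, authorship .........
After op 3 (insert('q')): buffer="qmqyjaivmlqa" (len 12), cursors c1@1 c2@3 c3@11, authorship 1.2.......3.
After op 4 (insert('q')): buffer="qqmqqyjaivmlqqa" (len 15), cursors c1@2 c2@5 c3@14, authorship 11.22.......33.
Authorship (.=original, N=cursor N): 1 1 . 2 2 . . . . . . . 3 3 .
Index 12: author = 3

Answer: cursor 3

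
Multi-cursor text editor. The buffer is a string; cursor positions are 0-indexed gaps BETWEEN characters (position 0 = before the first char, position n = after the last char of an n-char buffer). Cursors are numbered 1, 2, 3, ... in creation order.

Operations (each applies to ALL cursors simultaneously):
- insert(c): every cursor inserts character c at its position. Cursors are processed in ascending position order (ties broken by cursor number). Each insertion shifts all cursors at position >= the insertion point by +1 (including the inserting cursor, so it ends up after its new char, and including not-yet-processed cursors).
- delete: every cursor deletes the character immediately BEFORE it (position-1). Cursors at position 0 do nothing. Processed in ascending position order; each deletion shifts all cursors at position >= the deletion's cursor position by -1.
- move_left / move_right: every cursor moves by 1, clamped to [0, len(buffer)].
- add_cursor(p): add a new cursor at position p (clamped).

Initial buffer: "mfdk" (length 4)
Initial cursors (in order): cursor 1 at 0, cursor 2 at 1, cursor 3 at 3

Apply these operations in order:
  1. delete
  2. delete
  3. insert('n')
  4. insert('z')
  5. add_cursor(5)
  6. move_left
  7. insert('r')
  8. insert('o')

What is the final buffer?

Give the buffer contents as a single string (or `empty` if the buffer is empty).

Answer: nnnzrozrrrooozk

Derivation:
After op 1 (delete): buffer="fk" (len 2), cursors c1@0 c2@0 c3@1, authorship ..
After op 2 (delete): buffer="k" (len 1), cursors c1@0 c2@0 c3@0, authorship .
After op 3 (insert('n')): buffer="nnnk" (len 4), cursors c1@3 c2@3 c3@3, authorship 123.
After op 4 (insert('z')): buffer="nnnzzzk" (len 7), cursors c1@6 c2@6 c3@6, authorship 123123.
After op 5 (add_cursor(5)): buffer="nnnzzzk" (len 7), cursors c4@5 c1@6 c2@6 c3@6, authorship 123123.
After op 6 (move_left): buffer="nnnzzzk" (len 7), cursors c4@4 c1@5 c2@5 c3@5, authorship 123123.
After op 7 (insert('r')): buffer="nnnzrzrrrzk" (len 11), cursors c4@5 c1@9 c2@9 c3@9, authorship 1231421233.
After op 8 (insert('o')): buffer="nnnzrozrrrooozk" (len 15), cursors c4@6 c1@13 c2@13 c3@13, authorship 12314421231233.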